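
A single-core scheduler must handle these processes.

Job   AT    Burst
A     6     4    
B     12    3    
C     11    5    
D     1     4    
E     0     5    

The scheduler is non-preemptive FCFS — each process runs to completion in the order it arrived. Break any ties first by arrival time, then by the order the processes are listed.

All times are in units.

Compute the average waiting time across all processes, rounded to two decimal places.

3.00

Schedule: | E 0-5 | D 5-9 | A 9-13 | C 13-18 | B 18-21 |
Completion: A=13  B=21  C=18  D=9  E=5
Waiting times: A=3, B=6, C=2, D=4, E=0
Average waiting = (3+6+2+4+0) / 5 = 15/5 = 3.00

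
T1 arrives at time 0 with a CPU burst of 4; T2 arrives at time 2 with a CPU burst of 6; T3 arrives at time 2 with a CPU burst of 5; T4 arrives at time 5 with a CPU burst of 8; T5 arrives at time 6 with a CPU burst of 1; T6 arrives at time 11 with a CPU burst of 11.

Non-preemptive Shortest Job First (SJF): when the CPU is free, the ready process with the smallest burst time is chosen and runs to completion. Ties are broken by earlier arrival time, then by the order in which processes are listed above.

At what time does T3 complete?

Gantt: | T1 0-4 | T3 4-9 | T5 9-10 | T2 10-16 | T4 16-24 | T6 24-35 |
Completion: T1=4  T2=16  T3=9  T4=24  T5=10  T6=35
Turnaround (C−A): T1=4  T2=14  T3=7  T4=19  T5=4  T6=24

9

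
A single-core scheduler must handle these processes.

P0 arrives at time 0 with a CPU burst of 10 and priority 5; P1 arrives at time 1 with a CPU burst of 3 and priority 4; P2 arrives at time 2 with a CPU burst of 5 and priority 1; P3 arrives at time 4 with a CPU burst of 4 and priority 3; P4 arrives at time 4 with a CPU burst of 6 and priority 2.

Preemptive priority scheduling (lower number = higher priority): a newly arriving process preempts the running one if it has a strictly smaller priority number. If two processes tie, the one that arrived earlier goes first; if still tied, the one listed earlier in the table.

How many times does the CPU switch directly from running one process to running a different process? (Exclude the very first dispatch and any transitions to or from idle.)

6

Timeline: | P0 0-1 | P1 1-2 | P2 2-7 | P4 7-13 | P3 13-17 | P1 17-19 | P0 19-28 |
Completion: P0=28  P1=19  P2=7  P3=17  P4=13
Turnaround (C−A): P0=28  P1=18  P2=5  P3=13  P4=9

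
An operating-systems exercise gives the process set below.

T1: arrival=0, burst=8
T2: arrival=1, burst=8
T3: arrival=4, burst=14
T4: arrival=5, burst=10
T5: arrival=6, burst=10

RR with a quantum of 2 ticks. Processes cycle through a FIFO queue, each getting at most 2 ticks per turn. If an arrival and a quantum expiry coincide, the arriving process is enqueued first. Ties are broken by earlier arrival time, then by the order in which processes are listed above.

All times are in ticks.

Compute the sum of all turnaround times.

Schedule: | T1 0-2 | T2 2-4 | T1 4-6 | T3 6-8 | T2 8-10 | T4 10-12 | T5 12-14 | T1 14-16 | T3 16-18 | T2 18-20 | T4 20-22 | T5 22-24 | T1 24-26 | T3 26-28 | T2 28-30 | T4 30-32 | T5 32-34 | T3 34-36 | T4 36-38 | T5 38-40 | T3 40-42 | T4 42-44 | T5 44-46 | T3 46-50 |
Completion: T1=26  T2=30  T3=50  T4=44  T5=46
Turnaround (C−A): T1=26  T2=29  T3=46  T4=39  T5=40
Turnaround = completion − arrival: T1=26, T2=29, T3=46, T4=39, T5=40
Total turnaround = 26 + 29 + 46 + 39 + 40 = 180

180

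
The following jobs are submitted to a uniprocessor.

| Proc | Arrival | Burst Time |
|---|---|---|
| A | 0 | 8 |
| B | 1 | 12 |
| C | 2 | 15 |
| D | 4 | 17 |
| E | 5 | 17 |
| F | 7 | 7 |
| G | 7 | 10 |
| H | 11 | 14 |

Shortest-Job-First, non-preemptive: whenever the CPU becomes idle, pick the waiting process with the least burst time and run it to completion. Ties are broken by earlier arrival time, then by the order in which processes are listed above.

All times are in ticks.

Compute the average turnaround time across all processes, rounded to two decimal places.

Gantt: | A 0-8 | F 8-15 | G 15-25 | B 25-37 | H 37-51 | C 51-66 | D 66-83 | E 83-100 |
Completion: A=8  B=37  C=66  D=83  E=100  F=15  G=25  H=51
Turnaround times: A=8, B=36, C=64, D=79, E=95, F=8, G=18, H=40
Average turnaround = (8+36+64+79+95+8+18+40) / 8 = 348/8 = 43.50

43.50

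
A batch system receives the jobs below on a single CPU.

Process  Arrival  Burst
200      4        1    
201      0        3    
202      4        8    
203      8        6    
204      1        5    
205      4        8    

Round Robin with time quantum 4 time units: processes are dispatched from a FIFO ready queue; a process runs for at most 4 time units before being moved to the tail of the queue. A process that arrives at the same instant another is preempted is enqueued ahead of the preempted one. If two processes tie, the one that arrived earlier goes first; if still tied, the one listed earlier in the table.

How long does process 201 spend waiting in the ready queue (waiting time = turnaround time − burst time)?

Gantt: | 201 0-3 | 204 3-7 | 200 7-8 | 202 8-12 | 205 12-16 | 204 16-17 | 203 17-21 | 202 21-25 | 205 25-29 | 203 29-31 |
Completion: 200=8  201=3  202=25  203=31  204=17  205=29
Turnaround (C−A): 200=4  201=3  202=21  203=23  204=16  205=25
Waiting(201) = turnaround − burst = 3 − 3 = 0

0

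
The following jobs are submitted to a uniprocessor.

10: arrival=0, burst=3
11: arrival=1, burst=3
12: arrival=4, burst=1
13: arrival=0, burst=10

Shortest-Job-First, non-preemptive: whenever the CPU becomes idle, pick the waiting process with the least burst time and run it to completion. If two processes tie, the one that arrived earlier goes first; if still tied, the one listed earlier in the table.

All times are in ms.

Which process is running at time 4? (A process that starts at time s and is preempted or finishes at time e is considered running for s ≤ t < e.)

11

Gantt: | 10 0-3 | 11 3-6 | 12 6-7 | 13 7-17 |
Completion: 10=3  11=6  12=7  13=17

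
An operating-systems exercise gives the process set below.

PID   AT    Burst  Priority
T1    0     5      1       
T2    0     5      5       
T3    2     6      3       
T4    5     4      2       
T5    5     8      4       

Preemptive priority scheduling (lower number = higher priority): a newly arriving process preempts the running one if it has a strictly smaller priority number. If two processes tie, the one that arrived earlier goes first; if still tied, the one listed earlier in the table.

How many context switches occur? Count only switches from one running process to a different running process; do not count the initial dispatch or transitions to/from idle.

4

Gantt: | T1 0-5 | T4 5-9 | T3 9-15 | T5 15-23 | T2 23-28 |
Completion: T1=5  T2=28  T3=15  T4=9  T5=23
Turnaround (C−A): T1=5  T2=28  T3=13  T4=4  T5=18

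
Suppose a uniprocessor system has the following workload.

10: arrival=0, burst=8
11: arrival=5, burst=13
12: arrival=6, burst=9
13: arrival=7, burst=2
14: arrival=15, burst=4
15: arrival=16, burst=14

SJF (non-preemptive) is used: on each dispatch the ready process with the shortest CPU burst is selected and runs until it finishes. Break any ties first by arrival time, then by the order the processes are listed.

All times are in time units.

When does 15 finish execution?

50

Timeline: | 10 0-8 | 13 8-10 | 12 10-19 | 14 19-23 | 11 23-36 | 15 36-50 |
Completion: 10=8  11=36  12=19  13=10  14=23  15=50
Turnaround (C−A): 10=8  11=31  12=13  13=3  14=8  15=34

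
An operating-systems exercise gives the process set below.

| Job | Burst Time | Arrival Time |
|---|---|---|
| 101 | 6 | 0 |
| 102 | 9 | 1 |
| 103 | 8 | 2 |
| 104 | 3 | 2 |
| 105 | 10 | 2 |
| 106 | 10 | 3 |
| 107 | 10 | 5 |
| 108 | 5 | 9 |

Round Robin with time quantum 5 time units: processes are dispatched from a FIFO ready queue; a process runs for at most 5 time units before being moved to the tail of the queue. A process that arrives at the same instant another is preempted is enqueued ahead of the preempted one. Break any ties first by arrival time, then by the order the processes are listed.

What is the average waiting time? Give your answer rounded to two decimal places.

32.88

Gantt: | 101 0-5 | 102 5-10 | 103 10-15 | 104 15-18 | 105 18-23 | 106 23-28 | 107 28-33 | 101 33-34 | 108 34-39 | 102 39-43 | 103 43-46 | 105 46-51 | 106 51-56 | 107 56-61 |
Completion: 101=34  102=43  103=46  104=18  105=51  106=56  107=61  108=39
Turnaround (C−A): 101=34  102=42  103=44  104=16  105=49  106=53  107=56  108=30
Waiting times: 101=28, 102=33, 103=36, 104=13, 105=39, 106=43, 107=46, 108=25
Average waiting = (28+33+36+13+39+43+46+25) / 8 = 263/8 = 32.88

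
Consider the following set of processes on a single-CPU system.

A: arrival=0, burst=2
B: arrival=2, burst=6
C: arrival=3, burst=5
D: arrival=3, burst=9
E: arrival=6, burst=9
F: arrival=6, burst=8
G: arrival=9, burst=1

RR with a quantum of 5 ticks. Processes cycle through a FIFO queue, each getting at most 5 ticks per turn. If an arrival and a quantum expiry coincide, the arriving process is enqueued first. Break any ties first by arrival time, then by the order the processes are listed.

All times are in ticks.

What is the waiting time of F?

26

Gantt: | A 0-2 | B 2-7 | C 7-12 | D 12-17 | E 17-22 | F 22-27 | B 27-28 | G 28-29 | D 29-33 | E 33-37 | F 37-40 |
Completion: A=2  B=28  C=12  D=33  E=37  F=40  G=29
Turnaround (C−A): A=2  B=26  C=9  D=30  E=31  F=34  G=20
Waiting(F) = turnaround − burst = 34 − 8 = 26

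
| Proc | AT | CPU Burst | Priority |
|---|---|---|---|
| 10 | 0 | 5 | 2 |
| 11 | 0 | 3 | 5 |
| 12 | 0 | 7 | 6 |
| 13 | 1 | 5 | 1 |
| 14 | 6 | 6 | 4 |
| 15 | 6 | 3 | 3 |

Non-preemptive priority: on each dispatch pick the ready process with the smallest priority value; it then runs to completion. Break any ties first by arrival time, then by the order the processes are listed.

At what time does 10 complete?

Schedule: | 10 0-5 | 13 5-10 | 15 10-13 | 14 13-19 | 11 19-22 | 12 22-29 |
Completion: 10=5  11=22  12=29  13=10  14=19  15=13
Turnaround (C−A): 10=5  11=22  12=29  13=9  14=13  15=7

5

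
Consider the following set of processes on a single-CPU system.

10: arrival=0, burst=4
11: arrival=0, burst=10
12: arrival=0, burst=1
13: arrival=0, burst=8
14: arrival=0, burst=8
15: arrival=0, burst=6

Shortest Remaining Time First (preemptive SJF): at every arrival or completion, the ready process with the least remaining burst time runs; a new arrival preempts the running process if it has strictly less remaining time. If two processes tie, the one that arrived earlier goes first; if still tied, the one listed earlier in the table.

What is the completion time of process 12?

1

Gantt: | 12 0-1 | 10 1-5 | 15 5-11 | 13 11-19 | 14 19-27 | 11 27-37 |
Completion: 10=5  11=37  12=1  13=19  14=27  15=11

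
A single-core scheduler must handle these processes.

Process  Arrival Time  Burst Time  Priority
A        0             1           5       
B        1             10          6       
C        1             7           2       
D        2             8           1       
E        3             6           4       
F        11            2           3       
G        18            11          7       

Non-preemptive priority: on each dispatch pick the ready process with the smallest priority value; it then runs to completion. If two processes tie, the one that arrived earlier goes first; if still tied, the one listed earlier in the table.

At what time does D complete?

16

Schedule: | A 0-1 | C 1-8 | D 8-16 | F 16-18 | E 18-24 | B 24-34 | G 34-45 |
Completion: A=1  B=34  C=8  D=16  E=24  F=18  G=45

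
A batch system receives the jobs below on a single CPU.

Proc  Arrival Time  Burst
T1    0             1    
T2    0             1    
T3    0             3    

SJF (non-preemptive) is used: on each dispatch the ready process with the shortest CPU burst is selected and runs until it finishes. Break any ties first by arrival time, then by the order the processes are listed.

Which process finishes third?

Gantt: | T1 0-1 | T2 1-2 | T3 2-5 |
Completion: T1=1  T2=2  T3=5
Finish order: T1 → T2 → T3

T3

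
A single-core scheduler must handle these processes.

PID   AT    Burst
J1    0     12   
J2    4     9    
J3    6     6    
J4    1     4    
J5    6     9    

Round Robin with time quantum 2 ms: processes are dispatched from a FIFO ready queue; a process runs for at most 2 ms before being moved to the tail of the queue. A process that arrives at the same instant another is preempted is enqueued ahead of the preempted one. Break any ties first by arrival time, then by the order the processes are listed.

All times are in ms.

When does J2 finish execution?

Gantt: | J1 0-2 | J4 2-4 | J1 4-6 | J2 6-8 | J4 8-10 | J3 10-12 | J5 12-14 | J1 14-16 | J2 16-18 | J3 18-20 | J5 20-22 | J1 22-24 | J2 24-26 | J3 26-28 | J5 28-30 | J1 30-32 | J2 32-34 | J5 34-36 | J1 36-38 | J2 38-39 | J5 39-40 |
Completion: J1=38  J2=39  J3=28  J4=10  J5=40
Turnaround (C−A): J1=38  J2=35  J3=22  J4=9  J5=34

39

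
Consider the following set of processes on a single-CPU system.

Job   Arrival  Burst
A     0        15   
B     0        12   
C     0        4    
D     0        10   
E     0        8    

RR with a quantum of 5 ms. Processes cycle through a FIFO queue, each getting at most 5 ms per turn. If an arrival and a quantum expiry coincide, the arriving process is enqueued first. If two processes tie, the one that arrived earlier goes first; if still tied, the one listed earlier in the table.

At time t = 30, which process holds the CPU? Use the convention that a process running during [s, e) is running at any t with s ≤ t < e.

B

Schedule: | A 0-5 | B 5-10 | C 10-14 | D 14-19 | E 19-24 | A 24-29 | B 29-34 | D 34-39 | E 39-42 | A 42-47 | B 47-49 |
Completion: A=47  B=49  C=14  D=39  E=42
Turnaround (C−A): A=47  B=49  C=14  D=39  E=42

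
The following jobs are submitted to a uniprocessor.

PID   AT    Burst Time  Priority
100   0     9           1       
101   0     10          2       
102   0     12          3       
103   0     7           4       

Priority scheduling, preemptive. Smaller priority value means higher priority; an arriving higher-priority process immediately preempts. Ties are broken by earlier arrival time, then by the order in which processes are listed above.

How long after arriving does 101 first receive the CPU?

Schedule: | 100 0-9 | 101 9-19 | 102 19-31 | 103 31-38 |
Completion: 100=9  101=19  102=31  103=38
Turnaround (C−A): 100=9  101=19  102=31  103=38
Response(101) = first start − arrival = 9 − 0 = 9

9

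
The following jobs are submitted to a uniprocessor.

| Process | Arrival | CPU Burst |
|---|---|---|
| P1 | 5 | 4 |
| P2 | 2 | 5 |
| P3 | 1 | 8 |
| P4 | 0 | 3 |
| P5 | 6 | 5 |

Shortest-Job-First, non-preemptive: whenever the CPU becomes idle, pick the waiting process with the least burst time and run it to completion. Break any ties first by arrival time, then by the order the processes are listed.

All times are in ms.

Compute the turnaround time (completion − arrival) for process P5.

11

Gantt: | P4 0-3 | P2 3-8 | P1 8-12 | P5 12-17 | P3 17-25 |
Completion: P1=12  P2=8  P3=25  P4=3  P5=17
Turnaround (C−A): P1=7  P2=6  P3=24  P4=3  P5=11
Turnaround(P5) = completion − arrival = 17 − 6 = 11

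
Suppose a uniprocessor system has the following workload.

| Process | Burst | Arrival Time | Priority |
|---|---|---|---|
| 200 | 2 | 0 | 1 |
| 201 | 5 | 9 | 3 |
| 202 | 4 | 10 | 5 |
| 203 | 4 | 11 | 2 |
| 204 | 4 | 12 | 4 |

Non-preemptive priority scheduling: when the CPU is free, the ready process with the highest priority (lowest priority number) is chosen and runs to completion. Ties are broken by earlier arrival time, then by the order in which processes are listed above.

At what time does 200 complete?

Schedule: | 200 0-2 | idle 2-9 | 201 9-14 | 203 14-18 | 204 18-22 | 202 22-26 |
Completion: 200=2  201=14  202=26  203=18  204=22
Turnaround (C−A): 200=2  201=5  202=16  203=7  204=10

2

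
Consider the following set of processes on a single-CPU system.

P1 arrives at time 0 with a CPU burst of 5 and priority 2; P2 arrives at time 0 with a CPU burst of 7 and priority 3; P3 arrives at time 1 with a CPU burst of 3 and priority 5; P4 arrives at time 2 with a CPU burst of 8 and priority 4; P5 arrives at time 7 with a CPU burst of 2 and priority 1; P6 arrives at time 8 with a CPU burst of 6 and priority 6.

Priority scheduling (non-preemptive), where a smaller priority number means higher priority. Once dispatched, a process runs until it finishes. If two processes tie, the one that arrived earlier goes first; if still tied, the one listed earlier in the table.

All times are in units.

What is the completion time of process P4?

Gantt: | P1 0-5 | P2 5-12 | P5 12-14 | P4 14-22 | P3 22-25 | P6 25-31 |
Completion: P1=5  P2=12  P3=25  P4=22  P5=14  P6=31
Turnaround (C−A): P1=5  P2=12  P3=24  P4=20  P5=7  P6=23

22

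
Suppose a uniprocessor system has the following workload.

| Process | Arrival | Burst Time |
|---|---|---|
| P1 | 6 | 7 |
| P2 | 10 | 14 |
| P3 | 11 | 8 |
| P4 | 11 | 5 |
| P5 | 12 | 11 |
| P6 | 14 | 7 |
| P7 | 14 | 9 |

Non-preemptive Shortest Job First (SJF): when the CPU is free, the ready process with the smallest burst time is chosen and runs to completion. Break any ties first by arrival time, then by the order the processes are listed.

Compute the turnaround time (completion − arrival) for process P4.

Gantt: | idle 0-6 | P1 6-13 | P4 13-18 | P6 18-25 | P3 25-33 | P7 33-42 | P5 42-53 | P2 53-67 |
Completion: P1=13  P2=67  P3=33  P4=18  P5=53  P6=25  P7=42
Turnaround(P4) = completion − arrival = 18 − 11 = 7

7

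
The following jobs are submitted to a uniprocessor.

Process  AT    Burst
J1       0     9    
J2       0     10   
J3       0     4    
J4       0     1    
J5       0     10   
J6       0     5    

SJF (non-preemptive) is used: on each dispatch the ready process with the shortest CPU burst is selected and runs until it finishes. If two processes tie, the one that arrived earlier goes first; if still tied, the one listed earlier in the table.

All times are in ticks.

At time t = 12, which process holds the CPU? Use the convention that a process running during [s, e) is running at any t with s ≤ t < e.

J1

Schedule: | J4 0-1 | J3 1-5 | J6 5-10 | J1 10-19 | J2 19-29 | J5 29-39 |
Completion: J1=19  J2=29  J3=5  J4=1  J5=39  J6=10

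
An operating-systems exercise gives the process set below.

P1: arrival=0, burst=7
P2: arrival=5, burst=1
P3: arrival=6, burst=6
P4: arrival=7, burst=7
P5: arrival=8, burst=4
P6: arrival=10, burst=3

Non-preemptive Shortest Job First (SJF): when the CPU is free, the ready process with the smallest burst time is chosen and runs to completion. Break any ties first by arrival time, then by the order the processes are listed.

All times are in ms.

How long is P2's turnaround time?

3

Gantt: | P1 0-7 | P2 7-8 | P5 8-12 | P6 12-15 | P3 15-21 | P4 21-28 |
Completion: P1=7  P2=8  P3=21  P4=28  P5=12  P6=15
Turnaround (C−A): P1=7  P2=3  P3=15  P4=21  P5=4  P6=5
Turnaround(P2) = completion − arrival = 8 − 5 = 3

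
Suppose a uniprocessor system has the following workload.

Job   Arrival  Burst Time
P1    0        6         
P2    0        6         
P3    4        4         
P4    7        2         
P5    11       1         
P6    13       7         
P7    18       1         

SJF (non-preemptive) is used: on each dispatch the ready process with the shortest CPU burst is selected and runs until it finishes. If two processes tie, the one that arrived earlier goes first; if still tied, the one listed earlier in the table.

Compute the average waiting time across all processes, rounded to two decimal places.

3.86

Schedule: | P1 0-6 | P3 6-10 | P4 10-12 | P5 12-13 | P2 13-19 | P7 19-20 | P6 20-27 |
Completion: P1=6  P2=19  P3=10  P4=12  P5=13  P6=27  P7=20
Turnaround (C−A): P1=6  P2=19  P3=6  P4=5  P5=2  P6=14  P7=2
Waiting times: P1=0, P2=13, P3=2, P4=3, P5=1, P6=7, P7=1
Average waiting = (0+13+2+3+1+7+1) / 7 = 27/7 = 3.86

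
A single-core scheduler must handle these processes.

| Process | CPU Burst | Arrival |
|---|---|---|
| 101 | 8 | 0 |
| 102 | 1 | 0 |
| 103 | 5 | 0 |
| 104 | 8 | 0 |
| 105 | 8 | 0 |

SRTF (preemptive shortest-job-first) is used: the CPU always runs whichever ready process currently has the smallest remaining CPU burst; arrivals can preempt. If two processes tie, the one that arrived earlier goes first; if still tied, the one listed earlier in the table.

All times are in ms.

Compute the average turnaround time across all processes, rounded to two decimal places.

Gantt: | 102 0-1 | 103 1-6 | 101 6-14 | 104 14-22 | 105 22-30 |
Completion: 101=14  102=1  103=6  104=22  105=30
Turnaround (C−A): 101=14  102=1  103=6  104=22  105=30
Turnaround times: 101=14, 102=1, 103=6, 104=22, 105=30
Average turnaround = (14+1+6+22+30) / 5 = 73/5 = 14.60

14.60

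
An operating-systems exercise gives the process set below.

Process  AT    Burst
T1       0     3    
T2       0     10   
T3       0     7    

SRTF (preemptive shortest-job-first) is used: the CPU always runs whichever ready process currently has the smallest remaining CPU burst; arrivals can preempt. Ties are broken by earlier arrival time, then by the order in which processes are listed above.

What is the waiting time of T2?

10

Gantt: | T1 0-3 | T3 3-10 | T2 10-20 |
Completion: T1=3  T2=20  T3=10
Turnaround (C−A): T1=3  T2=20  T3=10
Waiting(T2) = turnaround − burst = 20 − 10 = 10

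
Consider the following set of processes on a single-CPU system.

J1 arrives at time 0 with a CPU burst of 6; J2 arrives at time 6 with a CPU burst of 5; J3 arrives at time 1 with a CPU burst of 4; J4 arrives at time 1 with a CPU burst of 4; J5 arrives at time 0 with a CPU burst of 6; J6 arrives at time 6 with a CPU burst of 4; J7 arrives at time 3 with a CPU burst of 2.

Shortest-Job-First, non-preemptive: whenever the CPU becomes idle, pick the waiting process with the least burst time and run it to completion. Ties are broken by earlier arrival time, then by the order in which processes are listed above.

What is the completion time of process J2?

25

Schedule: | J1 0-6 | J7 6-8 | J3 8-12 | J4 12-16 | J6 16-20 | J2 20-25 | J5 25-31 |
Completion: J1=6  J2=25  J3=12  J4=16  J5=31  J6=20  J7=8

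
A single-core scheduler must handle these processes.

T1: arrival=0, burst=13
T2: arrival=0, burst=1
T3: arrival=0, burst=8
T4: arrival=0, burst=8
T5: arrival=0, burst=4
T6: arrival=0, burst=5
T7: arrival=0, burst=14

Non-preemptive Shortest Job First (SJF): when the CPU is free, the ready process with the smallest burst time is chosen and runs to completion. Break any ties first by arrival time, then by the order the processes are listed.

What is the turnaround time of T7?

Schedule: | T2 0-1 | T5 1-5 | T6 5-10 | T3 10-18 | T4 18-26 | T1 26-39 | T7 39-53 |
Completion: T1=39  T2=1  T3=18  T4=26  T5=5  T6=10  T7=53
Turnaround(T7) = completion − arrival = 53 − 0 = 53

53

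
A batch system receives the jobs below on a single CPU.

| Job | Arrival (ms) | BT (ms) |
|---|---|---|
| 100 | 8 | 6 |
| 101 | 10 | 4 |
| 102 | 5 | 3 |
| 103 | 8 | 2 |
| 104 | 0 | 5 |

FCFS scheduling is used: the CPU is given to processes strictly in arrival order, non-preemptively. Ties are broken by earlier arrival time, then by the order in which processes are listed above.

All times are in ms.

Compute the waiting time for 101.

6

Timeline: | 104 0-5 | 102 5-8 | 100 8-14 | 103 14-16 | 101 16-20 |
Completion: 100=14  101=20  102=8  103=16  104=5
Turnaround (C−A): 100=6  101=10  102=3  103=8  104=5
Waiting(101) = turnaround − burst = 10 − 4 = 6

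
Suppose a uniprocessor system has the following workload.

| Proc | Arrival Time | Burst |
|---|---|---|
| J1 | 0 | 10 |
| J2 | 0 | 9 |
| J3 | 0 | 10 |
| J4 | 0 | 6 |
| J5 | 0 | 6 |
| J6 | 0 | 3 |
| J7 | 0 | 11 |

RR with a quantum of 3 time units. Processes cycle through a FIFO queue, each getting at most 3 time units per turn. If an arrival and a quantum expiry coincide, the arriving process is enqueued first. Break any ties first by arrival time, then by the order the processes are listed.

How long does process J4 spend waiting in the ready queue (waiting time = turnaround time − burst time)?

Schedule: | J1 0-3 | J2 3-6 | J3 6-9 | J4 9-12 | J5 12-15 | J6 15-18 | J7 18-21 | J1 21-24 | J2 24-27 | J3 27-30 | J4 30-33 | J5 33-36 | J7 36-39 | J1 39-42 | J2 42-45 | J3 45-48 | J7 48-51 | J1 51-52 | J3 52-53 | J7 53-55 |
Completion: J1=52  J2=45  J3=53  J4=33  J5=36  J6=18  J7=55
Waiting(J4) = turnaround − burst = 33 − 6 = 27

27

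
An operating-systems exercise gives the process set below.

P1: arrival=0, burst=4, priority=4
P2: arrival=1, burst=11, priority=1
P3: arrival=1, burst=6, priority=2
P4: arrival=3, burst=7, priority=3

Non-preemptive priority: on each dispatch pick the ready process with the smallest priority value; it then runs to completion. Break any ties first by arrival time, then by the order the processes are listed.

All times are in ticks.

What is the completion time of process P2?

15

Gantt: | P1 0-4 | P2 4-15 | P3 15-21 | P4 21-28 |
Completion: P1=4  P2=15  P3=21  P4=28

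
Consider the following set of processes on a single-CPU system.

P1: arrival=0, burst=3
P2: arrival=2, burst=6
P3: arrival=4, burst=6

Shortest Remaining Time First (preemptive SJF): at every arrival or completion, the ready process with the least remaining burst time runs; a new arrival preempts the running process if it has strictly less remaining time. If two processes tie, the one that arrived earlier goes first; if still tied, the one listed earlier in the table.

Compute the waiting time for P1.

0

Timeline: | P1 0-3 | P2 3-9 | P3 9-15 |
Completion: P1=3  P2=9  P3=15
Waiting(P1) = turnaround − burst = 3 − 3 = 0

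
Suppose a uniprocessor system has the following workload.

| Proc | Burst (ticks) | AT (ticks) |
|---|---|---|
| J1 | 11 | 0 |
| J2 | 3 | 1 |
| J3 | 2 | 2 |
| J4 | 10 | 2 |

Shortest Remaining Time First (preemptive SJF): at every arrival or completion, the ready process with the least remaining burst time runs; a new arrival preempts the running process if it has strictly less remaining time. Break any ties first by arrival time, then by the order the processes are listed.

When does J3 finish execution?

Timeline: | J1 0-1 | J2 1-4 | J3 4-6 | J1 6-16 | J4 16-26 |
Completion: J1=16  J2=4  J3=6  J4=26
Turnaround (C−A): J1=16  J2=3  J3=4  J4=24

6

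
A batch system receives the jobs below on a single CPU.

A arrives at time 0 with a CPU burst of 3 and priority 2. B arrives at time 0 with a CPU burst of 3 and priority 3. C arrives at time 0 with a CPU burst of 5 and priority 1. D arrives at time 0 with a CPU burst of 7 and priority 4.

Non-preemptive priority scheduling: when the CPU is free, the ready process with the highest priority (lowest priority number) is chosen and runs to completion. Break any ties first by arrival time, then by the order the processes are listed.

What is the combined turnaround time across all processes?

Schedule: | C 0-5 | A 5-8 | B 8-11 | D 11-18 |
Completion: A=8  B=11  C=5  D=18
Turnaround (C−A): A=8  B=11  C=5  D=18
Turnaround = completion − arrival: A=8, B=11, C=5, D=18
Total turnaround = 8 + 11 + 5 + 18 = 42

42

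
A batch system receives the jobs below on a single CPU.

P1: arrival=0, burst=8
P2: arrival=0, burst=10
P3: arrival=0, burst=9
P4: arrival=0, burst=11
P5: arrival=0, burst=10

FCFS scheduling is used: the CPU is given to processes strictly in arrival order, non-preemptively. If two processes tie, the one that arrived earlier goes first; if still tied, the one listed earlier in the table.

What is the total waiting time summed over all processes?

91

Timeline: | P1 0-8 | P2 8-18 | P3 18-27 | P4 27-38 | P5 38-48 |
Completion: P1=8  P2=18  P3=27  P4=38  P5=48
Waiting = turnaround − burst: P1=0, P2=8, P3=18, P4=27, P5=38
Total waiting = 0 + 8 + 18 + 27 + 38 = 91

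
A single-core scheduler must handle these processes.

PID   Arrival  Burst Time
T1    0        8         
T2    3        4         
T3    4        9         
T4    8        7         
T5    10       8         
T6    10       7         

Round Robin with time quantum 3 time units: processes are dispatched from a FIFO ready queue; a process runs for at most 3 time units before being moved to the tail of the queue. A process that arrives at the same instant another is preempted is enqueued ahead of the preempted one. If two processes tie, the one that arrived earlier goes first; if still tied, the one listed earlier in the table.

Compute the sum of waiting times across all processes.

Schedule: | T1 0-3 | T2 3-6 | T1 6-9 | T3 9-12 | T2 12-13 | T4 13-16 | T1 16-18 | T5 18-21 | T6 21-24 | T3 24-27 | T4 27-30 | T5 30-33 | T6 33-36 | T3 36-39 | T4 39-40 | T5 40-42 | T6 42-43 |
Completion: T1=18  T2=13  T3=39  T4=40  T5=42  T6=43
Waiting = turnaround − burst: T1=10, T2=6, T3=26, T4=25, T5=24, T6=26
Total waiting = 10 + 6 + 26 + 25 + 24 + 26 = 117

117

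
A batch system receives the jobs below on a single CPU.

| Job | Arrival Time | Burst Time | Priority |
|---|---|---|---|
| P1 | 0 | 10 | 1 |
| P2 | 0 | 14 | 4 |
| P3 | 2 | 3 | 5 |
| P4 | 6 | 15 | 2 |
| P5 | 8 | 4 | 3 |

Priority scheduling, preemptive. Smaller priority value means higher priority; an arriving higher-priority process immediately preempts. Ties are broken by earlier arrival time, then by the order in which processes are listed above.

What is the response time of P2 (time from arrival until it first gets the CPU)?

Schedule: | P1 0-10 | P4 10-25 | P5 25-29 | P2 29-43 | P3 43-46 |
Completion: P1=10  P2=43  P3=46  P4=25  P5=29
Turnaround (C−A): P1=10  P2=43  P3=44  P4=19  P5=21
Response(P2) = first start − arrival = 29 − 0 = 29

29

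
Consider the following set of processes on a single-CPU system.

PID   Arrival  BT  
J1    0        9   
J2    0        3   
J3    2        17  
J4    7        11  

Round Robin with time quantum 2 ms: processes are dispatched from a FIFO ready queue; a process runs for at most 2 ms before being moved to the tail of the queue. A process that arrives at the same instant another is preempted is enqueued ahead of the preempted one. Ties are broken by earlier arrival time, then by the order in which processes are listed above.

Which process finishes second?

J1

Timeline: | J1 0-2 | J2 2-4 | J3 4-6 | J1 6-8 | J2 8-9 | J3 9-11 | J4 11-13 | J1 13-15 | J3 15-17 | J4 17-19 | J1 19-21 | J3 21-23 | J4 23-25 | J1 25-26 | J3 26-28 | J4 28-30 | J3 30-32 | J4 32-34 | J3 34-36 | J4 36-37 | J3 37-40 |
Completion: J1=26  J2=9  J3=40  J4=37
Turnaround (C−A): J1=26  J2=9  J3=38  J4=30
Finish order: J2 → J1 → J4 → J3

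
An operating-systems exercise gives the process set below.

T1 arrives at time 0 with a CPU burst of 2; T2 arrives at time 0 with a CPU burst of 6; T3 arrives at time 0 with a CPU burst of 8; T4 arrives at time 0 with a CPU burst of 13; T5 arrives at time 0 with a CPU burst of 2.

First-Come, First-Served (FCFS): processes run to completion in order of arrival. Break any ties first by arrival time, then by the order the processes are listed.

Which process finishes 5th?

T5

Schedule: | T1 0-2 | T2 2-8 | T3 8-16 | T4 16-29 | T5 29-31 |
Completion: T1=2  T2=8  T3=16  T4=29  T5=31
Turnaround (C−A): T1=2  T2=8  T3=16  T4=29  T5=31
Finish order: T1 → T2 → T3 → T4 → T5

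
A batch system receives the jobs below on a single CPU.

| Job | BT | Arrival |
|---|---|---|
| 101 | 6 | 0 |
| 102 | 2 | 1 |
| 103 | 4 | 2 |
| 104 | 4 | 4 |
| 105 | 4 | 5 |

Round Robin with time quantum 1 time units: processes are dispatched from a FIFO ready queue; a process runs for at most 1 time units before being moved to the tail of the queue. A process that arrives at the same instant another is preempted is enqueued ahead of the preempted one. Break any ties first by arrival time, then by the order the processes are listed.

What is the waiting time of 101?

Timeline: | 101 0-1 | 102 1-2 | 101 2-3 | 103 3-4 | 102 4-5 | 101 5-6 | 104 6-7 | 103 7-8 | 105 8-9 | 101 9-10 | 104 10-11 | 103 11-12 | 105 12-13 | 101 13-14 | 104 14-15 | 103 15-16 | 105 16-17 | 101 17-18 | 104 18-19 | 105 19-20 |
Completion: 101=18  102=5  103=16  104=19  105=20
Turnaround (C−A): 101=18  102=4  103=14  104=15  105=15
Waiting(101) = turnaround − burst = 18 − 6 = 12

12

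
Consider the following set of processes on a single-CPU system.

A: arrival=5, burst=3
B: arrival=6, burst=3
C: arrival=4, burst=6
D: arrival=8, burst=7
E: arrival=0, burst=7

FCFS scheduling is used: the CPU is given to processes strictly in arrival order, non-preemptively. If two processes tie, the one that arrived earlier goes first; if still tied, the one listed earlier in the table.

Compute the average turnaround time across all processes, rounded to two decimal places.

Timeline: | E 0-7 | C 7-13 | A 13-16 | B 16-19 | D 19-26 |
Completion: A=16  B=19  C=13  D=26  E=7
Turnaround times: A=11, B=13, C=9, D=18, E=7
Average turnaround = (11+13+9+18+7) / 5 = 58/5 = 11.60

11.60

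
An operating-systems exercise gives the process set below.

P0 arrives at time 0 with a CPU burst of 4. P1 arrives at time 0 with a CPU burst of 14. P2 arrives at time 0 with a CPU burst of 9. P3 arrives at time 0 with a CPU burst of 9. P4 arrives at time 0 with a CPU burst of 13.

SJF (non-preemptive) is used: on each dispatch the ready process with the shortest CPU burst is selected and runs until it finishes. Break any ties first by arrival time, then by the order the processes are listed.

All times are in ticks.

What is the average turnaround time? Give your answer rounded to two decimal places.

24.60

Schedule: | P0 0-4 | P2 4-13 | P3 13-22 | P4 22-35 | P1 35-49 |
Completion: P0=4  P1=49  P2=13  P3=22  P4=35
Turnaround (C−A): P0=4  P1=49  P2=13  P3=22  P4=35
Turnaround times: P0=4, P1=49, P2=13, P3=22, P4=35
Average turnaround = (4+49+13+22+35) / 5 = 123/5 = 24.60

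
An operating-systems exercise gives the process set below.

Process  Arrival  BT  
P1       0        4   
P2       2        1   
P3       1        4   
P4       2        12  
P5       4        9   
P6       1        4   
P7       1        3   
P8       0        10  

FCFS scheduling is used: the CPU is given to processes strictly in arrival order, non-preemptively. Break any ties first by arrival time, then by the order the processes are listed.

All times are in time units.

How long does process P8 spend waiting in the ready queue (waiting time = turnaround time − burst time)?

4

Gantt: | P1 0-4 | P8 4-14 | P3 14-18 | P6 18-22 | P7 22-25 | P2 25-26 | P4 26-38 | P5 38-47 |
Completion: P1=4  P2=26  P3=18  P4=38  P5=47  P6=22  P7=25  P8=14
Waiting(P8) = turnaround − burst = 14 − 10 = 4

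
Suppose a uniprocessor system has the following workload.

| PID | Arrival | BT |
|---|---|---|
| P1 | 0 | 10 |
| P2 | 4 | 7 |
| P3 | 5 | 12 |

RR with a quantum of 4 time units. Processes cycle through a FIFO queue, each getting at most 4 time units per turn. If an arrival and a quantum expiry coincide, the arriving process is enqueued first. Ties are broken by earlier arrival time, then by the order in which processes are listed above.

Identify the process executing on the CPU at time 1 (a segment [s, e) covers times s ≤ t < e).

Schedule: | P1 0-4 | P2 4-8 | P1 8-12 | P3 12-16 | P2 16-19 | P1 19-21 | P3 21-29 |
Completion: P1=21  P2=19  P3=29
Turnaround (C−A): P1=21  P2=15  P3=24

P1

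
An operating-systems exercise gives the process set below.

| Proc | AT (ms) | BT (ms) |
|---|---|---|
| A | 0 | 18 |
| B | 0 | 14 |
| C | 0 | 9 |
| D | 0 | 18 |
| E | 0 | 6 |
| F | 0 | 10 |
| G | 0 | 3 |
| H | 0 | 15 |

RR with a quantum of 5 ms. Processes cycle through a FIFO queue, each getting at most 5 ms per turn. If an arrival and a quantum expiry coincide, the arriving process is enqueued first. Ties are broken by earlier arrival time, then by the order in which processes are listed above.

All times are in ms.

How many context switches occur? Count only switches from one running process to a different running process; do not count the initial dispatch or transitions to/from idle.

Gantt: | A 0-5 | B 5-10 | C 10-15 | D 15-20 | E 20-25 | F 25-30 | G 30-33 | H 33-38 | A 38-43 | B 43-48 | C 48-52 | D 52-57 | E 57-58 | F 58-63 | H 63-68 | A 68-73 | B 73-77 | D 77-82 | H 82-87 | A 87-90 | D 90-93 |
Completion: A=90  B=77  C=52  D=93  E=58  F=63  G=33  H=87

20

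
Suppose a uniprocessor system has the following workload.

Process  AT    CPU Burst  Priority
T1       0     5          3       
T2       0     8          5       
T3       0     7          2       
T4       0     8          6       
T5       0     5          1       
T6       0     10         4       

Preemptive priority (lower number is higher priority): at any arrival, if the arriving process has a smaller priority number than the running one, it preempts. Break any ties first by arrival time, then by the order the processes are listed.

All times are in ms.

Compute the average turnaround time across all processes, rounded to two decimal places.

23.17

Timeline: | T5 0-5 | T3 5-12 | T1 12-17 | T6 17-27 | T2 27-35 | T4 35-43 |
Completion: T1=17  T2=35  T3=12  T4=43  T5=5  T6=27
Turnaround (C−A): T1=17  T2=35  T3=12  T4=43  T5=5  T6=27
Turnaround times: T1=17, T2=35, T3=12, T4=43, T5=5, T6=27
Average turnaround = (17+35+12+43+5+27) / 6 = 139/6 = 23.17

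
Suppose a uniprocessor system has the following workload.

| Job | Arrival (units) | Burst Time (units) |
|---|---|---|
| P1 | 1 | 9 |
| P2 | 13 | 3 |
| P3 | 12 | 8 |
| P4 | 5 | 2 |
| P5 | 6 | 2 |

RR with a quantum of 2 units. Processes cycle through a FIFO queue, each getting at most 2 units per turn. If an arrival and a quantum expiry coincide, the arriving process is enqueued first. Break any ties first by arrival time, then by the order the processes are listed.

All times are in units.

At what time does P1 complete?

Gantt: | idle 0-1 | P1 1-5 | P4 5-7 | P1 7-9 | P5 9-11 | P1 11-13 | P3 13-15 | P2 15-17 | P1 17-18 | P3 18-20 | P2 20-21 | P3 21-25 |
Completion: P1=18  P2=21  P3=25  P4=7  P5=11
Turnaround (C−A): P1=17  P2=8  P3=13  P4=2  P5=5

18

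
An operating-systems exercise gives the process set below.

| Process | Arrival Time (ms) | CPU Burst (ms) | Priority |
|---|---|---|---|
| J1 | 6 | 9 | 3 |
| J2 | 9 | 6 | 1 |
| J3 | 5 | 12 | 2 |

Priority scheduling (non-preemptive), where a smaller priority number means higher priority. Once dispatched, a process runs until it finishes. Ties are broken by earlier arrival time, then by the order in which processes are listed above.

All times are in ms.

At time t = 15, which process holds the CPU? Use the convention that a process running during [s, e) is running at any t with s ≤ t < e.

Schedule: | idle 0-5 | J3 5-17 | J2 17-23 | J1 23-32 |
Completion: J1=32  J2=23  J3=17
Turnaround (C−A): J1=26  J2=14  J3=12

J3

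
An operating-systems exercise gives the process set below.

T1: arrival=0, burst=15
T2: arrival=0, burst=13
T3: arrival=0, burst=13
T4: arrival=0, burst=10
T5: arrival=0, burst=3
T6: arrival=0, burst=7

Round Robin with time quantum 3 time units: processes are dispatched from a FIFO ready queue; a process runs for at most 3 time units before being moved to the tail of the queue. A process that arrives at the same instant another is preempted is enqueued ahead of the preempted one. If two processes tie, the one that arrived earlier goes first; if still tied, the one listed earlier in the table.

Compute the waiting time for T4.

46

Timeline: | T1 0-3 | T2 3-6 | T3 6-9 | T4 9-12 | T5 12-15 | T6 15-18 | T1 18-21 | T2 21-24 | T3 24-27 | T4 27-30 | T6 30-33 | T1 33-36 | T2 36-39 | T3 39-42 | T4 42-45 | T6 45-46 | T1 46-49 | T2 49-52 | T3 52-55 | T4 55-56 | T1 56-59 | T2 59-60 | T3 60-61 |
Completion: T1=59  T2=60  T3=61  T4=56  T5=15  T6=46
Turnaround (C−A): T1=59  T2=60  T3=61  T4=56  T5=15  T6=46
Waiting(T4) = turnaround − burst = 56 − 10 = 46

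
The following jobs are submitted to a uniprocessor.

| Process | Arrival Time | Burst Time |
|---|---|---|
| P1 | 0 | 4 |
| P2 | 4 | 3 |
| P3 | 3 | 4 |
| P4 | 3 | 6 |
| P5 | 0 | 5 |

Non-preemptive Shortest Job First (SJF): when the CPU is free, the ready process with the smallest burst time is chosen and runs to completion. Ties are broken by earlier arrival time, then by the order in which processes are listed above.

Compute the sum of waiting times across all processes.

Timeline: | P1 0-4 | P2 4-7 | P3 7-11 | P5 11-16 | P4 16-22 |
Completion: P1=4  P2=7  P3=11  P4=22  P5=16
Turnaround (C−A): P1=4  P2=3  P3=8  P4=19  P5=16
Waiting = turnaround − burst: P1=0, P2=0, P3=4, P4=13, P5=11
Total waiting = 0 + 0 + 4 + 13 + 11 = 28

28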